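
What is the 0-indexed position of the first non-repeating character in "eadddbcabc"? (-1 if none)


Input: eadddbcabc
Character frequencies:
  'a': 2
  'b': 2
  'c': 2
  'd': 3
  'e': 1
Scanning left to right for freq == 1:
  Position 0 ('e'): unique! => answer = 0

0


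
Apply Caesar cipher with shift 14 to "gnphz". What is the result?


Caesar cipher: shift "gnphz" by 14
  'g' (pos 6) + 14 = pos 20 = 'u'
  'n' (pos 13) + 14 = pos 1 = 'b'
  'p' (pos 15) + 14 = pos 3 = 'd'
  'h' (pos 7) + 14 = pos 21 = 'v'
  'z' (pos 25) + 14 = pos 13 = 'n'
Result: ubdvn

ubdvn


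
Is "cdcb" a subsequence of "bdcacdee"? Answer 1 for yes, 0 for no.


Check if "cdcb" is a subsequence of "bdcacdee"
Greedy scan:
  Position 0 ('b'): no match needed
  Position 1 ('d'): no match needed
  Position 2 ('c'): matches sub[0] = 'c'
  Position 3 ('a'): no match needed
  Position 4 ('c'): no match needed
  Position 5 ('d'): matches sub[1] = 'd'
  Position 6 ('e'): no match needed
  Position 7 ('e'): no match needed
Only matched 2/4 characters => not a subsequence

0


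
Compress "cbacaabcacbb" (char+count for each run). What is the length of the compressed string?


Input: cbacaabcacbb
Runs:
  'c' x 1 => "c1"
  'b' x 1 => "b1"
  'a' x 1 => "a1"
  'c' x 1 => "c1"
  'a' x 2 => "a2"
  'b' x 1 => "b1"
  'c' x 1 => "c1"
  'a' x 1 => "a1"
  'c' x 1 => "c1"
  'b' x 2 => "b2"
Compressed: "c1b1a1c1a2b1c1a1c1b2"
Compressed length: 20

20


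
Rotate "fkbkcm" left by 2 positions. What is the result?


Input: "fkbkcm", rotate left by 2
First 2 characters: "fk"
Remaining characters: "bkcm"
Concatenate remaining + first: "bkcm" + "fk" = "bkcmfk"

bkcmfk


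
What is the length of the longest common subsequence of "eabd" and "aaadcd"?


LCS of "eabd" and "aaadcd"
DP table:
           a    a    a    d    c    d
      0    0    0    0    0    0    0
  e   0    0    0    0    0    0    0
  a   0    1    1    1    1    1    1
  b   0    1    1    1    1    1    1
  d   0    1    1    1    2    2    2
LCS length = dp[4][6] = 2

2


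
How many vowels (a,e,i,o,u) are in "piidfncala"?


Input: piidfncala
Checking each character:
  'p' at position 0: consonant
  'i' at position 1: vowel (running total: 1)
  'i' at position 2: vowel (running total: 2)
  'd' at position 3: consonant
  'f' at position 4: consonant
  'n' at position 5: consonant
  'c' at position 6: consonant
  'a' at position 7: vowel (running total: 3)
  'l' at position 8: consonant
  'a' at position 9: vowel (running total: 4)
Total vowels: 4

4


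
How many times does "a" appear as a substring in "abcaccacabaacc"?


Searching for "a" in "abcaccacabaacc"
Scanning each position:
  Position 0: "a" => MATCH
  Position 1: "b" => no
  Position 2: "c" => no
  Position 3: "a" => MATCH
  Position 4: "c" => no
  Position 5: "c" => no
  Position 6: "a" => MATCH
  Position 7: "c" => no
  Position 8: "a" => MATCH
  Position 9: "b" => no
  Position 10: "a" => MATCH
  Position 11: "a" => MATCH
  Position 12: "c" => no
  Position 13: "c" => no
Total occurrences: 6

6


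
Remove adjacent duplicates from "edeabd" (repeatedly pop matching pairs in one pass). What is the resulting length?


Input: edeabd
Stack-based adjacent duplicate removal:
  Read 'e': push. Stack: e
  Read 'd': push. Stack: ed
  Read 'e': push. Stack: ede
  Read 'a': push. Stack: edea
  Read 'b': push. Stack: edeab
  Read 'd': push. Stack: edeabd
Final stack: "edeabd" (length 6)

6


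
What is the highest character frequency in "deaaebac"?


Input: deaaebac
Character counts:
  'a': 3
  'b': 1
  'c': 1
  'd': 1
  'e': 2
Maximum frequency: 3

3


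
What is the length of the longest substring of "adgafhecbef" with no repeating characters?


Input: "adgafhecbef"
Sliding window (track last position of each char):
  Position 0 ('a'): window [0,0] length 1 -- new best
  Position 1 ('d'): window [0,1] length 2 -- new best
  Position 2 ('g'): window [0,2] length 3 -- new best
  Position 3 ('a'): repeat (last at 0), move window start to 1
  Position 3 ('a'): window [1,3] length 3
  Position 4 ('f'): window [1,4] length 4 -- new best
  Position 5 ('h'): window [1,5] length 5 -- new best
  Position 6 ('e'): window [1,6] length 6 -- new best
  Position 7 ('c'): window [1,7] length 7 -- new best
  Position 8 ('b'): window [1,8] length 8 -- new best
  Position 9 ('e'): repeat (last at 6), move window start to 7
  Position 9 ('e'): window [7,9] length 3
  Position 10 ('f'): window [7,10] length 4
Longest substring with no repeats: "dgafhecb" with length 8

8


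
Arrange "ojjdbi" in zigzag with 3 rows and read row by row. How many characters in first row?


Zigzag "ojjdbi" into 3 rows:
Placing characters:
  'o' => row 0
  'j' => row 1
  'j' => row 2
  'd' => row 1
  'b' => row 0
  'i' => row 1
Rows:
  Row 0: "ob"
  Row 1: "jdi"
  Row 2: "j"
First row length: 2

2


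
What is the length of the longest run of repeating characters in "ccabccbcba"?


Input: "ccabccbcba"
Scanning for longest run:
  Position 1 ('c'): continues run of 'c', length=2
  Position 2 ('a'): new char, reset run to 1
  Position 3 ('b'): new char, reset run to 1
  Position 4 ('c'): new char, reset run to 1
  Position 5 ('c'): continues run of 'c', length=2
  Position 6 ('b'): new char, reset run to 1
  Position 7 ('c'): new char, reset run to 1
  Position 8 ('b'): new char, reset run to 1
  Position 9 ('a'): new char, reset run to 1
Longest run: 'c' with length 2

2


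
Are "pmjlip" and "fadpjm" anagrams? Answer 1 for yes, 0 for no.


Strings: "pmjlip", "fadpjm"
Sorted first:  ijlmpp
Sorted second: adfjmp
Differ at position 0: 'i' vs 'a' => not anagrams

0


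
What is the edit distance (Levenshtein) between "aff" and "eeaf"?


Computing edit distance: "aff" -> "eeaf"
DP table:
           e    e    a    f
      0    1    2    3    4
  a   1    1    2    2    3
  f   2    2    2    3    2
  f   3    3    3    3    3
Edit distance = dp[3][4] = 3

3


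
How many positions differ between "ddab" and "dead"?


Comparing "ddab" and "dead" position by position:
  Position 0: 'd' vs 'd' => same
  Position 1: 'd' vs 'e' => DIFFER
  Position 2: 'a' vs 'a' => same
  Position 3: 'b' vs 'd' => DIFFER
Positions that differ: 2

2


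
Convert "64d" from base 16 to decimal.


Input: "64d" in base 16
Positional expansion:
  Digit '6' (value 6) x 16^2 = 1536
  Digit '4' (value 4) x 16^1 = 64
  Digit 'd' (value 13) x 16^0 = 13
Sum = 1613

1613


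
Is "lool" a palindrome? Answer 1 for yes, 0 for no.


Input: lool
Reversed: lool
  Compare pos 0 ('l') with pos 3 ('l'): match
  Compare pos 1 ('o') with pos 2 ('o'): match
Result: palindrome

1


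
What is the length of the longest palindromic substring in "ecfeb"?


Input: "ecfeb"
Checking substrings for palindromes:
  No multi-char palindromic substrings found
Longest palindromic substring: "e" with length 1

1


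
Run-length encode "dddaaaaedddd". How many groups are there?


Input: dddaaaaedddd
Scanning for consecutive runs:
  Group 1: 'd' x 3 (positions 0-2)
  Group 2: 'a' x 4 (positions 3-6)
  Group 3: 'e' x 1 (positions 7-7)
  Group 4: 'd' x 4 (positions 8-11)
Total groups: 4

4


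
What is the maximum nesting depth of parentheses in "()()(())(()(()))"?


Input: "()()(())(()(()))"
Tracking depth:
  Position 0 '(': depth becomes 1
  Position 1 ')': depth becomes 0
  Position 2 '(': depth becomes 1
  Position 3 ')': depth becomes 0
  Position 4 '(': depth becomes 1
  Position 5 '(': depth becomes 2
  Position 6 ')': depth becomes 1
  Position 7 ')': depth becomes 0
  Position 8 '(': depth becomes 1
  Position 9 '(': depth becomes 2
  Position 10 ')': depth becomes 1
  Position 11 '(': depth becomes 2
  Position 12 '(': depth becomes 3
  Position 13 ')': depth becomes 2
  Position 14 ')': depth becomes 1
  Position 15 ')': depth becomes 0
Maximum depth reached: 3

3


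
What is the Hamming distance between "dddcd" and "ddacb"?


Comparing "dddcd" and "ddacb" position by position:
  Position 0: 'd' vs 'd' => same
  Position 1: 'd' vs 'd' => same
  Position 2: 'd' vs 'a' => differ
  Position 3: 'c' vs 'c' => same
  Position 4: 'd' vs 'b' => differ
Total differences (Hamming distance): 2

2


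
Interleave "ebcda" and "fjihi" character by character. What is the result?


Interleaving "ebcda" and "fjihi":
  Position 0: 'e' from first, 'f' from second => "ef"
  Position 1: 'b' from first, 'j' from second => "bj"
  Position 2: 'c' from first, 'i' from second => "ci"
  Position 3: 'd' from first, 'h' from second => "dh"
  Position 4: 'a' from first, 'i' from second => "ai"
Result: efbjcidhai

efbjcidhai


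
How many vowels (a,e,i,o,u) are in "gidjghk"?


Input: gidjghk
Checking each character:
  'g' at position 0: consonant
  'i' at position 1: vowel (running total: 1)
  'd' at position 2: consonant
  'j' at position 3: consonant
  'g' at position 4: consonant
  'h' at position 5: consonant
  'k' at position 6: consonant
Total vowels: 1

1


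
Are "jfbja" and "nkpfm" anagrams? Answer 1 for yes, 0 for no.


Strings: "jfbja", "nkpfm"
Sorted first:  abfjj
Sorted second: fkmnp
Differ at position 0: 'a' vs 'f' => not anagrams

0


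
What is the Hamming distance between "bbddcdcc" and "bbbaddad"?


Comparing "bbddcdcc" and "bbbaddad" position by position:
  Position 0: 'b' vs 'b' => same
  Position 1: 'b' vs 'b' => same
  Position 2: 'd' vs 'b' => differ
  Position 3: 'd' vs 'a' => differ
  Position 4: 'c' vs 'd' => differ
  Position 5: 'd' vs 'd' => same
  Position 6: 'c' vs 'a' => differ
  Position 7: 'c' vs 'd' => differ
Total differences (Hamming distance): 5

5


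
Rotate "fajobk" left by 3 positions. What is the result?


Input: "fajobk", rotate left by 3
First 3 characters: "faj"
Remaining characters: "obk"
Concatenate remaining + first: "obk" + "faj" = "obkfaj"

obkfaj


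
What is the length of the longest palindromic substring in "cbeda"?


Input: "cbeda"
Checking substrings for palindromes:
  No multi-char palindromic substrings found
Longest palindromic substring: "c" with length 1

1


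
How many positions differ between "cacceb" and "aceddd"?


Comparing "cacceb" and "aceddd" position by position:
  Position 0: 'c' vs 'a' => DIFFER
  Position 1: 'a' vs 'c' => DIFFER
  Position 2: 'c' vs 'e' => DIFFER
  Position 3: 'c' vs 'd' => DIFFER
  Position 4: 'e' vs 'd' => DIFFER
  Position 5: 'b' vs 'd' => DIFFER
Positions that differ: 6

6


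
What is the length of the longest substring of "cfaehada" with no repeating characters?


Input: "cfaehada"
Sliding window (track last position of each char):
  Position 0 ('c'): window [0,0] length 1 -- new best
  Position 1 ('f'): window [0,1] length 2 -- new best
  Position 2 ('a'): window [0,2] length 3 -- new best
  Position 3 ('e'): window [0,3] length 4 -- new best
  Position 4 ('h'): window [0,4] length 5 -- new best
  Position 5 ('a'): repeat (last at 2), move window start to 3
  Position 5 ('a'): window [3,5] length 3
  Position 6 ('d'): window [3,6] length 4
  Position 7 ('a'): repeat (last at 5), move window start to 6
  Position 7 ('a'): window [6,7] length 2
Longest substring with no repeats: "cfaeh" with length 5

5


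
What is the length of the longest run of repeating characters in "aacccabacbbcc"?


Input: "aacccabacbbcc"
Scanning for longest run:
  Position 1 ('a'): continues run of 'a', length=2
  Position 2 ('c'): new char, reset run to 1
  Position 3 ('c'): continues run of 'c', length=2
  Position 4 ('c'): continues run of 'c', length=3
  Position 5 ('a'): new char, reset run to 1
  Position 6 ('b'): new char, reset run to 1
  Position 7 ('a'): new char, reset run to 1
  Position 8 ('c'): new char, reset run to 1
  Position 9 ('b'): new char, reset run to 1
  Position 10 ('b'): continues run of 'b', length=2
  Position 11 ('c'): new char, reset run to 1
  Position 12 ('c'): continues run of 'c', length=2
Longest run: 'c' with length 3

3


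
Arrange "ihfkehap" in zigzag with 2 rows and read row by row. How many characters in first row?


Zigzag "ihfkehap" into 2 rows:
Placing characters:
  'i' => row 0
  'h' => row 1
  'f' => row 0
  'k' => row 1
  'e' => row 0
  'h' => row 1
  'a' => row 0
  'p' => row 1
Rows:
  Row 0: "ifea"
  Row 1: "hkhp"
First row length: 4

4


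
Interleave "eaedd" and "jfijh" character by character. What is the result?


Interleaving "eaedd" and "jfijh":
  Position 0: 'e' from first, 'j' from second => "ej"
  Position 1: 'a' from first, 'f' from second => "af"
  Position 2: 'e' from first, 'i' from second => "ei"
  Position 3: 'd' from first, 'j' from second => "dj"
  Position 4: 'd' from first, 'h' from second => "dh"
Result: ejafeidjdh

ejafeidjdh


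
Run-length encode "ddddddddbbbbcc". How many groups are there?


Input: ddddddddbbbbcc
Scanning for consecutive runs:
  Group 1: 'd' x 8 (positions 0-7)
  Group 2: 'b' x 4 (positions 8-11)
  Group 3: 'c' x 2 (positions 12-13)
Total groups: 3

3


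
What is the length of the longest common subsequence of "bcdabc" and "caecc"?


LCS of "bcdabc" and "caecc"
DP table:
           c    a    e    c    c
      0    0    0    0    0    0
  b   0    0    0    0    0    0
  c   0    1    1    1    1    1
  d   0    1    1    1    1    1
  a   0    1    2    2    2    2
  b   0    1    2    2    2    2
  c   0    1    2    2    3    3
LCS length = dp[6][5] = 3

3


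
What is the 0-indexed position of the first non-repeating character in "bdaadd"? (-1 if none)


Input: bdaadd
Character frequencies:
  'a': 2
  'b': 1
  'd': 3
Scanning left to right for freq == 1:
  Position 0 ('b'): unique! => answer = 0

0


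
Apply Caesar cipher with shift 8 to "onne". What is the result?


Caesar cipher: shift "onne" by 8
  'o' (pos 14) + 8 = pos 22 = 'w'
  'n' (pos 13) + 8 = pos 21 = 'v'
  'n' (pos 13) + 8 = pos 21 = 'v'
  'e' (pos 4) + 8 = pos 12 = 'm'
Result: wvvm

wvvm


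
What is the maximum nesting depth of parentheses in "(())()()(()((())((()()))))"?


Input: "(())()()(()((())((()()))))"
Tracking depth:
  Position 0 '(': depth becomes 1
  Position 1 '(': depth becomes 2
  Position 2 ')': depth becomes 1
  Position 3 ')': depth becomes 0
  Position 4 '(': depth becomes 1
  Position 5 ')': depth becomes 0
  Position 6 '(': depth becomes 1
  Position 7 ')': depth becomes 0
  Position 8 '(': depth becomes 1
  Position 9 '(': depth becomes 2
  Position 10 ')': depth becomes 1
  Position 11 '(': depth becomes 2
  Position 12 '(': depth becomes 3
  Position 13 '(': depth becomes 4
  Position 14 ')': depth becomes 3
  Position 15 ')': depth becomes 2
  Position 16 '(': depth becomes 3
  Position 17 '(': depth becomes 4
  Position 18 '(': depth becomes 5
  Position 19 ')': depth becomes 4
  Position 20 '(': depth becomes 5
  Position 21 ')': depth becomes 4
  Position 22 ')': depth becomes 3
  Position 23 ')': depth becomes 2
  Position 24 ')': depth becomes 1
  Position 25 ')': depth becomes 0
Maximum depth reached: 5

5


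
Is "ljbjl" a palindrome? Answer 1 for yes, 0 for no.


Input: ljbjl
Reversed: ljbjl
  Compare pos 0 ('l') with pos 4 ('l'): match
  Compare pos 1 ('j') with pos 3 ('j'): match
Result: palindrome

1


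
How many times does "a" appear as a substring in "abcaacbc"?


Searching for "a" in "abcaacbc"
Scanning each position:
  Position 0: "a" => MATCH
  Position 1: "b" => no
  Position 2: "c" => no
  Position 3: "a" => MATCH
  Position 4: "a" => MATCH
  Position 5: "c" => no
  Position 6: "b" => no
  Position 7: "c" => no
Total occurrences: 3

3


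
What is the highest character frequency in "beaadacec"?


Input: beaadacec
Character counts:
  'a': 3
  'b': 1
  'c': 2
  'd': 1
  'e': 2
Maximum frequency: 3

3


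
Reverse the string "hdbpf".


Input: hdbpf
Reading characters right to left:
  Position 4: 'f'
  Position 3: 'p'
  Position 2: 'b'
  Position 1: 'd'
  Position 0: 'h'
Reversed: fpbdh

fpbdh


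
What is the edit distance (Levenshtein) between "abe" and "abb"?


Computing edit distance: "abe" -> "abb"
DP table:
           a    b    b
      0    1    2    3
  a   1    0    1    2
  b   2    1    0    1
  e   3    2    1    1
Edit distance = dp[3][3] = 1

1


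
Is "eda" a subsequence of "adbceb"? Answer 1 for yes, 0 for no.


Check if "eda" is a subsequence of "adbceb"
Greedy scan:
  Position 0 ('a'): no match needed
  Position 1 ('d'): no match needed
  Position 2 ('b'): no match needed
  Position 3 ('c'): no match needed
  Position 4 ('e'): matches sub[0] = 'e'
  Position 5 ('b'): no match needed
Only matched 1/3 characters => not a subsequence

0


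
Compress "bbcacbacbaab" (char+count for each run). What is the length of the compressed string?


Input: bbcacbacbaab
Runs:
  'b' x 2 => "b2"
  'c' x 1 => "c1"
  'a' x 1 => "a1"
  'c' x 1 => "c1"
  'b' x 1 => "b1"
  'a' x 1 => "a1"
  'c' x 1 => "c1"
  'b' x 1 => "b1"
  'a' x 2 => "a2"
  'b' x 1 => "b1"
Compressed: "b2c1a1c1b1a1c1b1a2b1"
Compressed length: 20

20


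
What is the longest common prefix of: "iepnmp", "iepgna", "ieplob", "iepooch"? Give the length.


Words: iepnmp, iepgna, ieplob, iepooch
  Position 0: all 'i' => match
  Position 1: all 'e' => match
  Position 2: all 'p' => match
  Position 3: ('n', 'g', 'l', 'o') => mismatch, stop
LCP = "iep" (length 3)

3


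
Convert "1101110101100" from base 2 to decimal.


Input: "1101110101100" in base 2
Positional expansion:
  Digit '1' (value 1) x 2^12 = 4096
  Digit '1' (value 1) x 2^11 = 2048
  Digit '0' (value 0) x 2^10 = 0
  Digit '1' (value 1) x 2^9 = 512
  Digit '1' (value 1) x 2^8 = 256
  Digit '1' (value 1) x 2^7 = 128
  Digit '0' (value 0) x 2^6 = 0
  Digit '1' (value 1) x 2^5 = 32
  Digit '0' (value 0) x 2^4 = 0
  Digit '1' (value 1) x 2^3 = 8
  Digit '1' (value 1) x 2^2 = 4
  Digit '0' (value 0) x 2^1 = 0
  Digit '0' (value 0) x 2^0 = 0
Sum = 7084

7084


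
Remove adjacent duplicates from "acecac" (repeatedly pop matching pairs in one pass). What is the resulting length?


Input: acecac
Stack-based adjacent duplicate removal:
  Read 'a': push. Stack: a
  Read 'c': push. Stack: ac
  Read 'e': push. Stack: ace
  Read 'c': push. Stack: acec
  Read 'a': push. Stack: aceca
  Read 'c': push. Stack: acecac
Final stack: "acecac" (length 6)

6


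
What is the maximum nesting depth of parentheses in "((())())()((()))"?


Input: "((())())()((()))"
Tracking depth:
  Position 0 '(': depth becomes 1
  Position 1 '(': depth becomes 2
  Position 2 '(': depth becomes 3
  Position 3 ')': depth becomes 2
  Position 4 ')': depth becomes 1
  Position 5 '(': depth becomes 2
  Position 6 ')': depth becomes 1
  Position 7 ')': depth becomes 0
  Position 8 '(': depth becomes 1
  Position 9 ')': depth becomes 0
  Position 10 '(': depth becomes 1
  Position 11 '(': depth becomes 2
  Position 12 '(': depth becomes 3
  Position 13 ')': depth becomes 2
  Position 14 ')': depth becomes 1
  Position 15 ')': depth becomes 0
Maximum depth reached: 3

3


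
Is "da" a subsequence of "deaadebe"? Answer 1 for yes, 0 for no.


Check if "da" is a subsequence of "deaadebe"
Greedy scan:
  Position 0 ('d'): matches sub[0] = 'd'
  Position 1 ('e'): no match needed
  Position 2 ('a'): matches sub[1] = 'a'
  Position 3 ('a'): no match needed
  Position 4 ('d'): no match needed
  Position 5 ('e'): no match needed
  Position 6 ('b'): no match needed
  Position 7 ('e'): no match needed
All 2 characters matched => is a subsequence

1


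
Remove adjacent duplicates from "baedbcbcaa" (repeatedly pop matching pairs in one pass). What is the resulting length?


Input: baedbcbcaa
Stack-based adjacent duplicate removal:
  Read 'b': push. Stack: b
  Read 'a': push. Stack: ba
  Read 'e': push. Stack: bae
  Read 'd': push. Stack: baed
  Read 'b': push. Stack: baedb
  Read 'c': push. Stack: baedbc
  Read 'b': push. Stack: baedbcb
  Read 'c': push. Stack: baedbcbc
  Read 'a': push. Stack: baedbcbca
  Read 'a': matches stack top 'a' => pop. Stack: baedbcbc
Final stack: "baedbcbc" (length 8)

8


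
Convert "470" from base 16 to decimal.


Input: "470" in base 16
Positional expansion:
  Digit '4' (value 4) x 16^2 = 1024
  Digit '7' (value 7) x 16^1 = 112
  Digit '0' (value 0) x 16^0 = 0
Sum = 1136

1136


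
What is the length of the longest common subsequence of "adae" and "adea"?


LCS of "adae" and "adea"
DP table:
           a    d    e    a
      0    0    0    0    0
  a   0    1    1    1    1
  d   0    1    2    2    2
  a   0    1    2    2    3
  e   0    1    2    3    3
LCS length = dp[4][4] = 3

3


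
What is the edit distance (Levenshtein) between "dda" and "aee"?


Computing edit distance: "dda" -> "aee"
DP table:
           a    e    e
      0    1    2    3
  d   1    1    2    3
  d   2    2    2    3
  a   3    2    3    3
Edit distance = dp[3][3] = 3

3


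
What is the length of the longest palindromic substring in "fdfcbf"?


Input: "fdfcbf"
Checking substrings for palindromes:
  [0:3] "fdf" (len 3) => palindrome
Longest palindromic substring: "fdf" with length 3

3


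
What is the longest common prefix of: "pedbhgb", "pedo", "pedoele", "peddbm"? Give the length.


Words: pedbhgb, pedo, pedoele, peddbm
  Position 0: all 'p' => match
  Position 1: all 'e' => match
  Position 2: all 'd' => match
  Position 3: ('b', 'o', 'o', 'd') => mismatch, stop
LCP = "ped" (length 3)

3


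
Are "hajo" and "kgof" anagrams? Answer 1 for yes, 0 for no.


Strings: "hajo", "kgof"
Sorted first:  ahjo
Sorted second: fgko
Differ at position 0: 'a' vs 'f' => not anagrams

0


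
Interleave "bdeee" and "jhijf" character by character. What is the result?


Interleaving "bdeee" and "jhijf":
  Position 0: 'b' from first, 'j' from second => "bj"
  Position 1: 'd' from first, 'h' from second => "dh"
  Position 2: 'e' from first, 'i' from second => "ei"
  Position 3: 'e' from first, 'j' from second => "ej"
  Position 4: 'e' from first, 'f' from second => "ef"
Result: bjdheiejef

bjdheiejef


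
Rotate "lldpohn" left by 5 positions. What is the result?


Input: "lldpohn", rotate left by 5
First 5 characters: "lldpo"
Remaining characters: "hn"
Concatenate remaining + first: "hn" + "lldpo" = "hnlldpo"

hnlldpo


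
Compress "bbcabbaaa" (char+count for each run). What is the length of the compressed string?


Input: bbcabbaaa
Runs:
  'b' x 2 => "b2"
  'c' x 1 => "c1"
  'a' x 1 => "a1"
  'b' x 2 => "b2"
  'a' x 3 => "a3"
Compressed: "b2c1a1b2a3"
Compressed length: 10

10


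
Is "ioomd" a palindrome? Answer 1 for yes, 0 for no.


Input: ioomd
Reversed: dmooi
  Compare pos 0 ('i') with pos 4 ('d'): MISMATCH
  Compare pos 1 ('o') with pos 3 ('m'): MISMATCH
Result: not a palindrome

0


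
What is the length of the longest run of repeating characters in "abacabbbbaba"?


Input: "abacabbbbaba"
Scanning for longest run:
  Position 1 ('b'): new char, reset run to 1
  Position 2 ('a'): new char, reset run to 1
  Position 3 ('c'): new char, reset run to 1
  Position 4 ('a'): new char, reset run to 1
  Position 5 ('b'): new char, reset run to 1
  Position 6 ('b'): continues run of 'b', length=2
  Position 7 ('b'): continues run of 'b', length=3
  Position 8 ('b'): continues run of 'b', length=4
  Position 9 ('a'): new char, reset run to 1
  Position 10 ('b'): new char, reset run to 1
  Position 11 ('a'): new char, reset run to 1
Longest run: 'b' with length 4

4


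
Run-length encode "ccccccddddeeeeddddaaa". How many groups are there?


Input: ccccccddddeeeeddddaaa
Scanning for consecutive runs:
  Group 1: 'c' x 6 (positions 0-5)
  Group 2: 'd' x 4 (positions 6-9)
  Group 3: 'e' x 4 (positions 10-13)
  Group 4: 'd' x 4 (positions 14-17)
  Group 5: 'a' x 3 (positions 18-20)
Total groups: 5

5


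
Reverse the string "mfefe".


Input: mfefe
Reading characters right to left:
  Position 4: 'e'
  Position 3: 'f'
  Position 2: 'e'
  Position 1: 'f'
  Position 0: 'm'
Reversed: efefm

efefm


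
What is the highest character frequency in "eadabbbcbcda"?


Input: eadabbbcbcda
Character counts:
  'a': 3
  'b': 4
  'c': 2
  'd': 2
  'e': 1
Maximum frequency: 4

4


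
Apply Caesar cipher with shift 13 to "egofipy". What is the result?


Caesar cipher: shift "egofipy" by 13
  'e' (pos 4) + 13 = pos 17 = 'r'
  'g' (pos 6) + 13 = pos 19 = 't'
  'o' (pos 14) + 13 = pos 1 = 'b'
  'f' (pos 5) + 13 = pos 18 = 's'
  'i' (pos 8) + 13 = pos 21 = 'v'
  'p' (pos 15) + 13 = pos 2 = 'c'
  'y' (pos 24) + 13 = pos 11 = 'l'
Result: rtbsvcl

rtbsvcl


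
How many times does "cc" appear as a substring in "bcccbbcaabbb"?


Searching for "cc" in "bcccbbcaabbb"
Scanning each position:
  Position 0: "bc" => no
  Position 1: "cc" => MATCH
  Position 2: "cc" => MATCH
  Position 3: "cb" => no
  Position 4: "bb" => no
  Position 5: "bc" => no
  Position 6: "ca" => no
  Position 7: "aa" => no
  Position 8: "ab" => no
  Position 9: "bb" => no
  Position 10: "bb" => no
Total occurrences: 2

2


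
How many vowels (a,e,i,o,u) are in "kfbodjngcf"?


Input: kfbodjngcf
Checking each character:
  'k' at position 0: consonant
  'f' at position 1: consonant
  'b' at position 2: consonant
  'o' at position 3: vowel (running total: 1)
  'd' at position 4: consonant
  'j' at position 5: consonant
  'n' at position 6: consonant
  'g' at position 7: consonant
  'c' at position 8: consonant
  'f' at position 9: consonant
Total vowels: 1

1


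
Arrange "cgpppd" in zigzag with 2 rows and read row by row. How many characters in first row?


Zigzag "cgpppd" into 2 rows:
Placing characters:
  'c' => row 0
  'g' => row 1
  'p' => row 0
  'p' => row 1
  'p' => row 0
  'd' => row 1
Rows:
  Row 0: "cpp"
  Row 1: "gpd"
First row length: 3

3


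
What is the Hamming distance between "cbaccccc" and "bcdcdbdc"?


Comparing "cbaccccc" and "bcdcdbdc" position by position:
  Position 0: 'c' vs 'b' => differ
  Position 1: 'b' vs 'c' => differ
  Position 2: 'a' vs 'd' => differ
  Position 3: 'c' vs 'c' => same
  Position 4: 'c' vs 'd' => differ
  Position 5: 'c' vs 'b' => differ
  Position 6: 'c' vs 'd' => differ
  Position 7: 'c' vs 'c' => same
Total differences (Hamming distance): 6

6


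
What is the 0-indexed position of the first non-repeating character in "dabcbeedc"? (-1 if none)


Input: dabcbeedc
Character frequencies:
  'a': 1
  'b': 2
  'c': 2
  'd': 2
  'e': 2
Scanning left to right for freq == 1:
  Position 0 ('d'): freq=2, skip
  Position 1 ('a'): unique! => answer = 1

1


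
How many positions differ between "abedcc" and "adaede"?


Comparing "abedcc" and "adaede" position by position:
  Position 0: 'a' vs 'a' => same
  Position 1: 'b' vs 'd' => DIFFER
  Position 2: 'e' vs 'a' => DIFFER
  Position 3: 'd' vs 'e' => DIFFER
  Position 4: 'c' vs 'd' => DIFFER
  Position 5: 'c' vs 'e' => DIFFER
Positions that differ: 5

5


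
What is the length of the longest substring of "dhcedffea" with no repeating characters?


Input: "dhcedffea"
Sliding window (track last position of each char):
  Position 0 ('d'): window [0,0] length 1 -- new best
  Position 1 ('h'): window [0,1] length 2 -- new best
  Position 2 ('c'): window [0,2] length 3 -- new best
  Position 3 ('e'): window [0,3] length 4 -- new best
  Position 4 ('d'): repeat (last at 0), move window start to 1
  Position 4 ('d'): window [1,4] length 4
  Position 5 ('f'): window [1,5] length 5 -- new best
  Position 6 ('f'): repeat (last at 5), move window start to 6
  Position 6 ('f'): window [6,6] length 1
  Position 7 ('e'): window [6,7] length 2
  Position 8 ('a'): window [6,8] length 3
Longest substring with no repeats: "hcedf" with length 5

5


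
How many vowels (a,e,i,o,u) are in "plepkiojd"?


Input: plepkiojd
Checking each character:
  'p' at position 0: consonant
  'l' at position 1: consonant
  'e' at position 2: vowel (running total: 1)
  'p' at position 3: consonant
  'k' at position 4: consonant
  'i' at position 5: vowel (running total: 2)
  'o' at position 6: vowel (running total: 3)
  'j' at position 7: consonant
  'd' at position 8: consonant
Total vowels: 3

3


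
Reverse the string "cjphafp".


Input: cjphafp
Reading characters right to left:
  Position 6: 'p'
  Position 5: 'f'
  Position 4: 'a'
  Position 3: 'h'
  Position 2: 'p'
  Position 1: 'j'
  Position 0: 'c'
Reversed: pfahpjc

pfahpjc


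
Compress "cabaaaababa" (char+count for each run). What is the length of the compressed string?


Input: cabaaaababa
Runs:
  'c' x 1 => "c1"
  'a' x 1 => "a1"
  'b' x 1 => "b1"
  'a' x 4 => "a4"
  'b' x 1 => "b1"
  'a' x 1 => "a1"
  'b' x 1 => "b1"
  'a' x 1 => "a1"
Compressed: "c1a1b1a4b1a1b1a1"
Compressed length: 16

16


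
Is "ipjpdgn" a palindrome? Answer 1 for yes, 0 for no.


Input: ipjpdgn
Reversed: ngdpjpi
  Compare pos 0 ('i') with pos 6 ('n'): MISMATCH
  Compare pos 1 ('p') with pos 5 ('g'): MISMATCH
  Compare pos 2 ('j') with pos 4 ('d'): MISMATCH
Result: not a palindrome

0


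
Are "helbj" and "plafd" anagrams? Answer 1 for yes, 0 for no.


Strings: "helbj", "plafd"
Sorted first:  behjl
Sorted second: adflp
Differ at position 0: 'b' vs 'a' => not anagrams

0


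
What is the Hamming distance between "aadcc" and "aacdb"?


Comparing "aadcc" and "aacdb" position by position:
  Position 0: 'a' vs 'a' => same
  Position 1: 'a' vs 'a' => same
  Position 2: 'd' vs 'c' => differ
  Position 3: 'c' vs 'd' => differ
  Position 4: 'c' vs 'b' => differ
Total differences (Hamming distance): 3

3


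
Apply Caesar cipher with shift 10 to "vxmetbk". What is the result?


Caesar cipher: shift "vxmetbk" by 10
  'v' (pos 21) + 10 = pos 5 = 'f'
  'x' (pos 23) + 10 = pos 7 = 'h'
  'm' (pos 12) + 10 = pos 22 = 'w'
  'e' (pos 4) + 10 = pos 14 = 'o'
  't' (pos 19) + 10 = pos 3 = 'd'
  'b' (pos 1) + 10 = pos 11 = 'l'
  'k' (pos 10) + 10 = pos 20 = 'u'
Result: fhwodlu

fhwodlu


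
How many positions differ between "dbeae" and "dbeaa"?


Comparing "dbeae" and "dbeaa" position by position:
  Position 0: 'd' vs 'd' => same
  Position 1: 'b' vs 'b' => same
  Position 2: 'e' vs 'e' => same
  Position 3: 'a' vs 'a' => same
  Position 4: 'e' vs 'a' => DIFFER
Positions that differ: 1

1


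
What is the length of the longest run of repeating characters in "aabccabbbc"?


Input: "aabccabbbc"
Scanning for longest run:
  Position 1 ('a'): continues run of 'a', length=2
  Position 2 ('b'): new char, reset run to 1
  Position 3 ('c'): new char, reset run to 1
  Position 4 ('c'): continues run of 'c', length=2
  Position 5 ('a'): new char, reset run to 1
  Position 6 ('b'): new char, reset run to 1
  Position 7 ('b'): continues run of 'b', length=2
  Position 8 ('b'): continues run of 'b', length=3
  Position 9 ('c'): new char, reset run to 1
Longest run: 'b' with length 3

3


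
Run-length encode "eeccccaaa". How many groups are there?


Input: eeccccaaa
Scanning for consecutive runs:
  Group 1: 'e' x 2 (positions 0-1)
  Group 2: 'c' x 4 (positions 2-5)
  Group 3: 'a' x 3 (positions 6-8)
Total groups: 3

3


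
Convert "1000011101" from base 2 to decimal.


Input: "1000011101" in base 2
Positional expansion:
  Digit '1' (value 1) x 2^9 = 512
  Digit '0' (value 0) x 2^8 = 0
  Digit '0' (value 0) x 2^7 = 0
  Digit '0' (value 0) x 2^6 = 0
  Digit '0' (value 0) x 2^5 = 0
  Digit '1' (value 1) x 2^4 = 16
  Digit '1' (value 1) x 2^3 = 8
  Digit '1' (value 1) x 2^2 = 4
  Digit '0' (value 0) x 2^1 = 0
  Digit '1' (value 1) x 2^0 = 1
Sum = 541

541


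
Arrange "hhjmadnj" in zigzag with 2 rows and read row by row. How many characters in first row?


Zigzag "hhjmadnj" into 2 rows:
Placing characters:
  'h' => row 0
  'h' => row 1
  'j' => row 0
  'm' => row 1
  'a' => row 0
  'd' => row 1
  'n' => row 0
  'j' => row 1
Rows:
  Row 0: "hjan"
  Row 1: "hmdj"
First row length: 4

4


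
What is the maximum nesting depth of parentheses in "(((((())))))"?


Input: "(((((())))))"
Tracking depth:
  Position 0 '(': depth becomes 1
  Position 1 '(': depth becomes 2
  Position 2 '(': depth becomes 3
  Position 3 '(': depth becomes 4
  Position 4 '(': depth becomes 5
  Position 5 '(': depth becomes 6
  Position 6 ')': depth becomes 5
  Position 7 ')': depth becomes 4
  Position 8 ')': depth becomes 3
  Position 9 ')': depth becomes 2
  Position 10 ')': depth becomes 1
  Position 11 ')': depth becomes 0
Maximum depth reached: 6

6


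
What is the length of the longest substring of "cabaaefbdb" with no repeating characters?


Input: "cabaaefbdb"
Sliding window (track last position of each char):
  Position 0 ('c'): window [0,0] length 1 -- new best
  Position 1 ('a'): window [0,1] length 2 -- new best
  Position 2 ('b'): window [0,2] length 3 -- new best
  Position 3 ('a'): repeat (last at 1), move window start to 2
  Position 3 ('a'): window [2,3] length 2
  Position 4 ('a'): repeat (last at 3), move window start to 4
  Position 4 ('a'): window [4,4] length 1
  Position 5 ('e'): window [4,5] length 2
  Position 6 ('f'): window [4,6] length 3
  Position 7 ('b'): window [4,7] length 4 -- new best
  Position 8 ('d'): window [4,8] length 5 -- new best
  Position 9 ('b'): repeat (last at 7), move window start to 8
  Position 9 ('b'): window [8,9] length 2
Longest substring with no repeats: "aefbd" with length 5

5


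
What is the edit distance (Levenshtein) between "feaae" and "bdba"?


Computing edit distance: "feaae" -> "bdba"
DP table:
           b    d    b    a
      0    1    2    3    4
  f   1    1    2    3    4
  e   2    2    2    3    4
  a   3    3    3    3    3
  a   4    4    4    4    3
  e   5    5    5    5    4
Edit distance = dp[5][4] = 4

4


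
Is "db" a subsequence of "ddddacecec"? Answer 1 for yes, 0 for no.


Check if "db" is a subsequence of "ddddacecec"
Greedy scan:
  Position 0 ('d'): matches sub[0] = 'd'
  Position 1 ('d'): no match needed
  Position 2 ('d'): no match needed
  Position 3 ('d'): no match needed
  Position 4 ('a'): no match needed
  Position 5 ('c'): no match needed
  Position 6 ('e'): no match needed
  Position 7 ('c'): no match needed
  Position 8 ('e'): no match needed
  Position 9 ('c'): no match needed
Only matched 1/2 characters => not a subsequence

0


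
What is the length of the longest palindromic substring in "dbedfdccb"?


Input: "dbedfdccb"
Checking substrings for palindromes:
  [3:6] "dfd" (len 3) => palindrome
  [6:8] "cc" (len 2) => palindrome
Longest palindromic substring: "dfd" with length 3

3


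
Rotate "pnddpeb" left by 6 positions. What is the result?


Input: "pnddpeb", rotate left by 6
First 6 characters: "pnddpe"
Remaining characters: "b"
Concatenate remaining + first: "b" + "pnddpe" = "bpnddpe"

bpnddpe


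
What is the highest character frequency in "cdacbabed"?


Input: cdacbabed
Character counts:
  'a': 2
  'b': 2
  'c': 2
  'd': 2
  'e': 1
Maximum frequency: 2

2


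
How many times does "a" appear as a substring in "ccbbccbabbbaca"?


Searching for "a" in "ccbbccbabbbaca"
Scanning each position:
  Position 0: "c" => no
  Position 1: "c" => no
  Position 2: "b" => no
  Position 3: "b" => no
  Position 4: "c" => no
  Position 5: "c" => no
  Position 6: "b" => no
  Position 7: "a" => MATCH
  Position 8: "b" => no
  Position 9: "b" => no
  Position 10: "b" => no
  Position 11: "a" => MATCH
  Position 12: "c" => no
  Position 13: "a" => MATCH
Total occurrences: 3

3


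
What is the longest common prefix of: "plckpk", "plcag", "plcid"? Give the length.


Words: plckpk, plcag, plcid
  Position 0: all 'p' => match
  Position 1: all 'l' => match
  Position 2: all 'c' => match
  Position 3: ('k', 'a', 'i') => mismatch, stop
LCP = "plc" (length 3)

3


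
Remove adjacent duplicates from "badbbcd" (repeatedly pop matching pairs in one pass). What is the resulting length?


Input: badbbcd
Stack-based adjacent duplicate removal:
  Read 'b': push. Stack: b
  Read 'a': push. Stack: ba
  Read 'd': push. Stack: bad
  Read 'b': push. Stack: badb
  Read 'b': matches stack top 'b' => pop. Stack: bad
  Read 'c': push. Stack: badc
  Read 'd': push. Stack: badcd
Final stack: "badcd" (length 5)

5


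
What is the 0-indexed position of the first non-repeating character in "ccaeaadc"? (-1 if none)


Input: ccaeaadc
Character frequencies:
  'a': 3
  'c': 3
  'd': 1
  'e': 1
Scanning left to right for freq == 1:
  Position 0 ('c'): freq=3, skip
  Position 1 ('c'): freq=3, skip
  Position 2 ('a'): freq=3, skip
  Position 3 ('e'): unique! => answer = 3

3


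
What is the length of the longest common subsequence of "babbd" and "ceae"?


LCS of "babbd" and "ceae"
DP table:
           c    e    a    e
      0    0    0    0    0
  b   0    0    0    0    0
  a   0    0    0    1    1
  b   0    0    0    1    1
  b   0    0    0    1    1
  d   0    0    0    1    1
LCS length = dp[5][4] = 1

1


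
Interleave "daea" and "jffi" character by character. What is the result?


Interleaving "daea" and "jffi":
  Position 0: 'd' from first, 'j' from second => "dj"
  Position 1: 'a' from first, 'f' from second => "af"
  Position 2: 'e' from first, 'f' from second => "ef"
  Position 3: 'a' from first, 'i' from second => "ai"
Result: djafefai

djafefai


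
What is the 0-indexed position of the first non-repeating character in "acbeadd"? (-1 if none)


Input: acbeadd
Character frequencies:
  'a': 2
  'b': 1
  'c': 1
  'd': 2
  'e': 1
Scanning left to right for freq == 1:
  Position 0 ('a'): freq=2, skip
  Position 1 ('c'): unique! => answer = 1

1


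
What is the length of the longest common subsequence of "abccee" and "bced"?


LCS of "abccee" and "bced"
DP table:
           b    c    e    d
      0    0    0    0    0
  a   0    0    0    0    0
  b   0    1    1    1    1
  c   0    1    2    2    2
  c   0    1    2    2    2
  e   0    1    2    3    3
  e   0    1    2    3    3
LCS length = dp[6][4] = 3

3


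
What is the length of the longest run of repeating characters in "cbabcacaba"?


Input: "cbabcacaba"
Scanning for longest run:
  Position 1 ('b'): new char, reset run to 1
  Position 2 ('a'): new char, reset run to 1
  Position 3 ('b'): new char, reset run to 1
  Position 4 ('c'): new char, reset run to 1
  Position 5 ('a'): new char, reset run to 1
  Position 6 ('c'): new char, reset run to 1
  Position 7 ('a'): new char, reset run to 1
  Position 8 ('b'): new char, reset run to 1
  Position 9 ('a'): new char, reset run to 1
Longest run: 'c' with length 1

1


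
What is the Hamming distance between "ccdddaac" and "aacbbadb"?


Comparing "ccdddaac" and "aacbbadb" position by position:
  Position 0: 'c' vs 'a' => differ
  Position 1: 'c' vs 'a' => differ
  Position 2: 'd' vs 'c' => differ
  Position 3: 'd' vs 'b' => differ
  Position 4: 'd' vs 'b' => differ
  Position 5: 'a' vs 'a' => same
  Position 6: 'a' vs 'd' => differ
  Position 7: 'c' vs 'b' => differ
Total differences (Hamming distance): 7

7


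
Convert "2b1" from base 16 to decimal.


Input: "2b1" in base 16
Positional expansion:
  Digit '2' (value 2) x 16^2 = 512
  Digit 'b' (value 11) x 16^1 = 176
  Digit '1' (value 1) x 16^0 = 1
Sum = 689

689


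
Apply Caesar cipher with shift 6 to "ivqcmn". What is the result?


Caesar cipher: shift "ivqcmn" by 6
  'i' (pos 8) + 6 = pos 14 = 'o'
  'v' (pos 21) + 6 = pos 1 = 'b'
  'q' (pos 16) + 6 = pos 22 = 'w'
  'c' (pos 2) + 6 = pos 8 = 'i'
  'm' (pos 12) + 6 = pos 18 = 's'
  'n' (pos 13) + 6 = pos 19 = 't'
Result: obwist

obwist


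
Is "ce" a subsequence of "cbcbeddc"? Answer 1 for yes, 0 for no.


Check if "ce" is a subsequence of "cbcbeddc"
Greedy scan:
  Position 0 ('c'): matches sub[0] = 'c'
  Position 1 ('b'): no match needed
  Position 2 ('c'): no match needed
  Position 3 ('b'): no match needed
  Position 4 ('e'): matches sub[1] = 'e'
  Position 5 ('d'): no match needed
  Position 6 ('d'): no match needed
  Position 7 ('c'): no match needed
All 2 characters matched => is a subsequence

1


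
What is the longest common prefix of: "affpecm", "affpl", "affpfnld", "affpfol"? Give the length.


Words: affpecm, affpl, affpfnld, affpfol
  Position 0: all 'a' => match
  Position 1: all 'f' => match
  Position 2: all 'f' => match
  Position 3: all 'p' => match
  Position 4: ('e', 'l', 'f', 'f') => mismatch, stop
LCP = "affp" (length 4)

4
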